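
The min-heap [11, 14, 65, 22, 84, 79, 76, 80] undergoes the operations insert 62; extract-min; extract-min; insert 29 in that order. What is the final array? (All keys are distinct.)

insert 62:
  append 62 at index 8 → [11, 14, 65, 22, 84, 79, 76, 80, 62] (no swap needed)
extract-min → returns 11:
  remove root 11; move last element 62 to root → [62, 14, 65, 22, 84, 79, 76, 80]
  62 vs smaller child 14 at index 1, swap → [14, 62, 65, 22, 84, 79, 76, 80]
  62 vs smaller child 22 at index 3, swap → [14, 22, 65, 62, 84, 79, 76, 80]
extract-min → returns 14:
  remove root 14; move last element 80 to root → [80, 22, 65, 62, 84, 79, 76]
  80 vs smaller child 22 at index 1, swap → [22, 80, 65, 62, 84, 79, 76]
  80 vs smaller child 62 at index 3, swap → [22, 62, 65, 80, 84, 79, 76]
insert 29:
  append 29 at index 7 → [22, 62, 65, 80, 84, 79, 76, 29]
  29 < parent 80 at index 3, swap → [22, 62, 65, 29, 84, 79, 76, 80]
  29 < parent 62 at index 1, swap → [22, 29, 65, 62, 84, 79, 76, 80]

[22, 29, 65, 62, 84, 79, 76, 80]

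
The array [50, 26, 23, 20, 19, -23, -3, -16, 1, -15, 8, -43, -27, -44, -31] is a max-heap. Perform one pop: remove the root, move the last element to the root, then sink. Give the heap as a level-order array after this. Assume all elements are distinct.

[26, 20, 23, 1, 19, -23, -3, -16, -31, -15, 8, -43, -27, -44]

remove root 50; move last element -31 to root → [-31, 26, 23, 20, 19, -23, -3, -16, 1, -15, 8, -43, -27, -44]
-31 vs larger child 26 at index 1, swap → [26, -31, 23, 20, 19, -23, -3, -16, 1, -15, 8, -43, -27, -44]
-31 vs larger child 20 at index 3, swap → [26, 20, 23, -31, 19, -23, -3, -16, 1, -15, 8, -43, -27, -44]
-31 vs larger child 1 at index 8, swap → [26, 20, 23, 1, 19, -23, -3, -16, -31, -15, 8, -43, -27, -44]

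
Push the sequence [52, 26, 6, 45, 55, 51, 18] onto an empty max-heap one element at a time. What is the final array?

Insert 52:
  append 52 at index 0 → [52] (no swap needed)
Insert 26:
  append 26 at index 1 → [52, 26] (no swap needed)
Insert 6:
  append 6 at index 2 → [52, 26, 6] (no swap needed)
Insert 45:
  append 45 at index 3 → [52, 26, 6, 45]
  45 > parent 26 at index 1, swap → [52, 45, 6, 26]
Insert 55:
  append 55 at index 4 → [52, 45, 6, 26, 55]
  55 > parent 45 at index 1, swap → [52, 55, 6, 26, 45]
  55 > parent 52 at index 0, swap → [55, 52, 6, 26, 45]
Insert 51:
  append 51 at index 5 → [55, 52, 6, 26, 45, 51]
  51 > parent 6 at index 2, swap → [55, 52, 51, 26, 45, 6]
Insert 18:
  append 18 at index 6 → [55, 52, 51, 26, 45, 6, 18] (no swap needed)

[55, 52, 51, 26, 45, 6, 18]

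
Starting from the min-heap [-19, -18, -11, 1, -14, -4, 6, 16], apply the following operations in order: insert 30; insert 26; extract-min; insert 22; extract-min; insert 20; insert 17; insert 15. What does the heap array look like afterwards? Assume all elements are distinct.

insert 30:
  append 30 at index 8 → [-19, -18, -11, 1, -14, -4, 6, 16, 30] (no swap needed)
insert 26:
  append 26 at index 9 → [-19, -18, -11, 1, -14, -4, 6, 16, 30, 26] (no swap needed)
extract-min → returns -19:
  remove root -19; move last element 26 to root → [26, -18, -11, 1, -14, -4, 6, 16, 30]
  26 vs smaller child -18 at index 1, swap → [-18, 26, -11, 1, -14, -4, 6, 16, 30]
  26 vs smaller child -14 at index 4, swap → [-18, -14, -11, 1, 26, -4, 6, 16, 30]
insert 22:
  append 22 at index 9 → [-18, -14, -11, 1, 26, -4, 6, 16, 30, 22]
  22 < parent 26 at index 4, swap → [-18, -14, -11, 1, 22, -4, 6, 16, 30, 26]
extract-min → returns -18:
  remove root -18; move last element 26 to root → [26, -14, -11, 1, 22, -4, 6, 16, 30]
  26 vs smaller child -14 at index 1, swap → [-14, 26, -11, 1, 22, -4, 6, 16, 30]
  26 vs smaller child 1 at index 3, swap → [-14, 1, -11, 26, 22, -4, 6, 16, 30]
  26 vs smaller child 16 at index 7, swap → [-14, 1, -11, 16, 22, -4, 6, 26, 30]
insert 20:
  append 20 at index 9 → [-14, 1, -11, 16, 22, -4, 6, 26, 30, 20]
  20 < parent 22 at index 4, swap → [-14, 1, -11, 16, 20, -4, 6, 26, 30, 22]
insert 17:
  append 17 at index 10 → [-14, 1, -11, 16, 20, -4, 6, 26, 30, 22, 17]
  17 < parent 20 at index 4, swap → [-14, 1, -11, 16, 17, -4, 6, 26, 30, 22, 20]
insert 15:
  append 15 at index 11 → [-14, 1, -11, 16, 17, -4, 6, 26, 30, 22, 20, 15] (no swap needed)

[-14, 1, -11, 16, 17, -4, 6, 26, 30, 22, 20, 15]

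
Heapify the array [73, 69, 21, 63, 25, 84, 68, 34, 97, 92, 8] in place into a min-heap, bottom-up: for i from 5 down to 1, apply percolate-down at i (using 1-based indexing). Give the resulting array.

sift down from index 5:
  25 vs smaller child 8 at index 11, swap → [73, 69, 21, 63, 8, 84, 68, 34, 97, 92, 25]
sift down from index 4:
  63 vs smaller child 34 at index 8, swap → [73, 69, 21, 34, 8, 84, 68, 63, 97, 92, 25]
sift down from index 3: already satisfies heap property
sift down from index 2:
  69 vs smaller child 8 at index 5, swap → [73, 8, 21, 34, 69, 84, 68, 63, 97, 92, 25]
  69 vs smaller child 25 at index 11, swap → [73, 8, 21, 34, 25, 84, 68, 63, 97, 92, 69]
sift down from index 1:
  73 vs smaller child 8 at index 2, swap → [8, 73, 21, 34, 25, 84, 68, 63, 97, 92, 69]
  73 vs smaller child 25 at index 5, swap → [8, 25, 21, 34, 73, 84, 68, 63, 97, 92, 69]
  73 vs smaller child 69 at index 11, swap → [8, 25, 21, 34, 69, 84, 68, 63, 97, 92, 73]

[8, 25, 21, 34, 69, 84, 68, 63, 97, 92, 73]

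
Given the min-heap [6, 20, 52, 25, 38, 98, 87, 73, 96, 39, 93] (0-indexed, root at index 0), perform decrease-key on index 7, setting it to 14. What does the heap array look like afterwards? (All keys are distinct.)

[6, 14, 52, 20, 38, 98, 87, 25, 96, 39, 93]

set index 7 from 73 to 14 → [6, 20, 52, 25, 38, 98, 87, 14, 96, 39, 93]
14 < parent 25 at index 3, swap → [6, 20, 52, 14, 38, 98, 87, 25, 96, 39, 93]
14 < parent 20 at index 1, swap → [6, 14, 52, 20, 38, 98, 87, 25, 96, 39, 93]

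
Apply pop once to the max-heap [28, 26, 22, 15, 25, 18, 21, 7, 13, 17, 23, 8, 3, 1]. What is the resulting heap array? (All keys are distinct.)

remove root 28; move last element 1 to root → [1, 26, 22, 15, 25, 18, 21, 7, 13, 17, 23, 8, 3]
1 vs larger child 26 at index 1, swap → [26, 1, 22, 15, 25, 18, 21, 7, 13, 17, 23, 8, 3]
1 vs larger child 25 at index 4, swap → [26, 25, 22, 15, 1, 18, 21, 7, 13, 17, 23, 8, 3]
1 vs larger child 23 at index 10, swap → [26, 25, 22, 15, 23, 18, 21, 7, 13, 17, 1, 8, 3]

[26, 25, 22, 15, 23, 18, 21, 7, 13, 17, 1, 8, 3]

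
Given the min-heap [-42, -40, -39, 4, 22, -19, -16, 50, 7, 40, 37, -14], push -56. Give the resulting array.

[-56, -40, -42, 4, 22, -39, -16, 50, 7, 40, 37, -14, -19]

append -56 at index 12 → [-42, -40, -39, 4, 22, -19, -16, 50, 7, 40, 37, -14, -56]
-56 < parent -19 at index 5, swap → [-42, -40, -39, 4, 22, -56, -16, 50, 7, 40, 37, -14, -19]
-56 < parent -39 at index 2, swap → [-42, -40, -56, 4, 22, -39, -16, 50, 7, 40, 37, -14, -19]
-56 < parent -42 at index 0, swap → [-56, -40, -42, 4, 22, -39, -16, 50, 7, 40, 37, -14, -19]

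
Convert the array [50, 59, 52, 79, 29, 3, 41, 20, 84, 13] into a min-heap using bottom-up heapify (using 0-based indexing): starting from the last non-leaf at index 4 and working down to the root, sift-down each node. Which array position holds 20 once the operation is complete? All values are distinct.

3

sift down from index 4:
  29 vs only child 13 at index 9, swap → [50, 59, 52, 79, 13, 3, 41, 20, 84, 29]
sift down from index 3:
  79 vs smaller child 20 at index 7, swap → [50, 59, 52, 20, 13, 3, 41, 79, 84, 29]
sift down from index 2:
  52 vs smaller child 3 at index 5, swap → [50, 59, 3, 20, 13, 52, 41, 79, 84, 29]
sift down from index 1:
  59 vs smaller child 13 at index 4, swap → [50, 13, 3, 20, 59, 52, 41, 79, 84, 29]
  59 vs only child 29 at index 9, swap → [50, 13, 3, 20, 29, 52, 41, 79, 84, 59]
sift down from index 0:
  50 vs smaller child 3 at index 2, swap → [3, 13, 50, 20, 29, 52, 41, 79, 84, 59]
  50 vs smaller child 41 at index 6, swap → [3, 13, 41, 20, 29, 52, 50, 79, 84, 59]
resulting array: [3, 13, 41, 20, 29, 52, 50, 79, 84, 59]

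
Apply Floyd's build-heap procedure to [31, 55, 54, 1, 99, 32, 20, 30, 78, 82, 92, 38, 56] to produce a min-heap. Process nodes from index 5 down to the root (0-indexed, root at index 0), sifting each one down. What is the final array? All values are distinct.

sift down from index 5: already satisfies heap property
sift down from index 4:
  99 vs smaller child 82 at index 9, swap → [31, 55, 54, 1, 82, 32, 20, 30, 78, 99, 92, 38, 56]
sift down from index 3: already satisfies heap property
sift down from index 2:
  54 vs smaller child 20 at index 6, swap → [31, 55, 20, 1, 82, 32, 54, 30, 78, 99, 92, 38, 56]
sift down from index 1:
  55 vs smaller child 1 at index 3, swap → [31, 1, 20, 55, 82, 32, 54, 30, 78, 99, 92, 38, 56]
  55 vs smaller child 30 at index 7, swap → [31, 1, 20, 30, 82, 32, 54, 55, 78, 99, 92, 38, 56]
sift down from index 0:
  31 vs smaller child 1 at index 1, swap → [1, 31, 20, 30, 82, 32, 54, 55, 78, 99, 92, 38, 56]
  31 vs smaller child 30 at index 3, swap → [1, 30, 20, 31, 82, 32, 54, 55, 78, 99, 92, 38, 56]

[1, 30, 20, 31, 82, 32, 54, 55, 78, 99, 92, 38, 56]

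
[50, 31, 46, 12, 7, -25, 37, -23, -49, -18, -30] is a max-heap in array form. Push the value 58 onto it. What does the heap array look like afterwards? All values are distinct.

append 58 at index 11 → [50, 31, 46, 12, 7, -25, 37, -23, -49, -18, -30, 58]
58 > parent -25 at index 5, swap → [50, 31, 46, 12, 7, 58, 37, -23, -49, -18, -30, -25]
58 > parent 46 at index 2, swap → [50, 31, 58, 12, 7, 46, 37, -23, -49, -18, -30, -25]
58 > parent 50 at index 0, swap → [58, 31, 50, 12, 7, 46, 37, -23, -49, -18, -30, -25]

[58, 31, 50, 12, 7, 46, 37, -23, -49, -18, -30, -25]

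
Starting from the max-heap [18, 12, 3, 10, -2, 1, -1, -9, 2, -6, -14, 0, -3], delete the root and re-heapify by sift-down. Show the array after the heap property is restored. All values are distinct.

remove root 18; move last element -3 to root → [-3, 12, 3, 10, -2, 1, -1, -9, 2, -6, -14, 0]
-3 vs larger child 12 at index 1, swap → [12, -3, 3, 10, -2, 1, -1, -9, 2, -6, -14, 0]
-3 vs larger child 10 at index 3, swap → [12, 10, 3, -3, -2, 1, -1, -9, 2, -6, -14, 0]
-3 vs larger child 2 at index 8, swap → [12, 10, 3, 2, -2, 1, -1, -9, -3, -6, -14, 0]

[12, 10, 3, 2, -2, 1, -1, -9, -3, -6, -14, 0]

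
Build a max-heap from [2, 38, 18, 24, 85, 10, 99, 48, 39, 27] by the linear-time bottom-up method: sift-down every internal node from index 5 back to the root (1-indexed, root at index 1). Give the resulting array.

sift down from index 5: already satisfies heap property
sift down from index 4:
  24 vs larger child 48 at index 8, swap → [2, 38, 18, 48, 85, 10, 99, 24, 39, 27]
sift down from index 3:
  18 vs larger child 99 at index 7, swap → [2, 38, 99, 48, 85, 10, 18, 24, 39, 27]
sift down from index 2:
  38 vs larger child 85 at index 5, swap → [2, 85, 99, 48, 38, 10, 18, 24, 39, 27]
sift down from index 1:
  2 vs larger child 99 at index 3, swap → [99, 85, 2, 48, 38, 10, 18, 24, 39, 27]
  2 vs larger child 18 at index 7, swap → [99, 85, 18, 48, 38, 10, 2, 24, 39, 27]

[99, 85, 18, 48, 38, 10, 2, 24, 39, 27]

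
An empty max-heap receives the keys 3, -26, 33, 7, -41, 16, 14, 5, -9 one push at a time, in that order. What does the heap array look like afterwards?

[33, 7, 16, 5, -41, 3, 14, -26, -9]

Insert 3:
  append 3 at index 0 → [3] (no swap needed)
Insert -26:
  append -26 at index 1 → [3, -26] (no swap needed)
Insert 33:
  append 33 at index 2 → [3, -26, 33]
  33 > parent 3 at index 0, swap → [33, -26, 3]
Insert 7:
  append 7 at index 3 → [33, -26, 3, 7]
  7 > parent -26 at index 1, swap → [33, 7, 3, -26]
Insert -41:
  append -41 at index 4 → [33, 7, 3, -26, -41] (no swap needed)
Insert 16:
  append 16 at index 5 → [33, 7, 3, -26, -41, 16]
  16 > parent 3 at index 2, swap → [33, 7, 16, -26, -41, 3]
Insert 14:
  append 14 at index 6 → [33, 7, 16, -26, -41, 3, 14] (no swap needed)
Insert 5:
  append 5 at index 7 → [33, 7, 16, -26, -41, 3, 14, 5]
  5 > parent -26 at index 3, swap → [33, 7, 16, 5, -41, 3, 14, -26]
Insert -9:
  append -9 at index 8 → [33, 7, 16, 5, -41, 3, 14, -26, -9] (no swap needed)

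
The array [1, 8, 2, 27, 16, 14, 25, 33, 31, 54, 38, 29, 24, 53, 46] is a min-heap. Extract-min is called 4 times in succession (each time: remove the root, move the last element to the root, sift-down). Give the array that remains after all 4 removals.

extract-min #1 returns 1:
  remove root 1; move last element 46 to root → [46, 8, 2, 27, 16, 14, 25, 33, 31, 54, 38, 29, 24, 53]
  46 vs smaller child 2 at index 2, swap → [2, 8, 46, 27, 16, 14, 25, 33, 31, 54, 38, 29, 24, 53]
  46 vs smaller child 14 at index 5, swap → [2, 8, 14, 27, 16, 46, 25, 33, 31, 54, 38, 29, 24, 53]
  46 vs smaller child 24 at index 12, swap → [2, 8, 14, 27, 16, 24, 25, 33, 31, 54, 38, 29, 46, 53]
extract-min #2 returns 2:
  remove root 2; move last element 53 to root → [53, 8, 14, 27, 16, 24, 25, 33, 31, 54, 38, 29, 46]
  53 vs smaller child 8 at index 1, swap → [8, 53, 14, 27, 16, 24, 25, 33, 31, 54, 38, 29, 46]
  53 vs smaller child 16 at index 4, swap → [8, 16, 14, 27, 53, 24, 25, 33, 31, 54, 38, 29, 46]
  53 vs smaller child 38 at index 10, swap → [8, 16, 14, 27, 38, 24, 25, 33, 31, 54, 53, 29, 46]
extract-min #3 returns 8:
  remove root 8; move last element 46 to root → [46, 16, 14, 27, 38, 24, 25, 33, 31, 54, 53, 29]
  46 vs smaller child 14 at index 2, swap → [14, 16, 46, 27, 38, 24, 25, 33, 31, 54, 53, 29]
  46 vs smaller child 24 at index 5, swap → [14, 16, 24, 27, 38, 46, 25, 33, 31, 54, 53, 29]
  46 vs only child 29 at index 11, swap → [14, 16, 24, 27, 38, 29, 25, 33, 31, 54, 53, 46]
extract-min #4 returns 14:
  remove root 14; move last element 46 to root → [46, 16, 24, 27, 38, 29, 25, 33, 31, 54, 53]
  46 vs smaller child 16 at index 1, swap → [16, 46, 24, 27, 38, 29, 25, 33, 31, 54, 53]
  46 vs smaller child 27 at index 3, swap → [16, 27, 24, 46, 38, 29, 25, 33, 31, 54, 53]
  46 vs smaller child 31 at index 8, swap → [16, 27, 24, 31, 38, 29, 25, 33, 46, 54, 53]

[16, 27, 24, 31, 38, 29, 25, 33, 46, 54, 53]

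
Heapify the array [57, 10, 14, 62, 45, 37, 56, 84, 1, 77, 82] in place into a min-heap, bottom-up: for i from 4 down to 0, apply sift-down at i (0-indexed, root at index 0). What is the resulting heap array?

sift down from index 4: already satisfies heap property
sift down from index 3:
  62 vs smaller child 1 at index 8, swap → [57, 10, 14, 1, 45, 37, 56, 84, 62, 77, 82]
sift down from index 2: already satisfies heap property
sift down from index 1:
  10 vs smaller child 1 at index 3, swap → [57, 1, 14, 10, 45, 37, 56, 84, 62, 77, 82]
sift down from index 0:
  57 vs smaller child 1 at index 1, swap → [1, 57, 14, 10, 45, 37, 56, 84, 62, 77, 82]
  57 vs smaller child 10 at index 3, swap → [1, 10, 14, 57, 45, 37, 56, 84, 62, 77, 82]

[1, 10, 14, 57, 45, 37, 56, 84, 62, 77, 82]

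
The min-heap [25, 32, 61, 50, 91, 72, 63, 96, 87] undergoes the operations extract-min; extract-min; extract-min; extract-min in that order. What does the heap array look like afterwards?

[63, 87, 72, 96, 91]

extract-min → returns 25:
  remove root 25; move last element 87 to root → [87, 32, 61, 50, 91, 72, 63, 96]
  87 vs smaller child 32 at index 1, swap → [32, 87, 61, 50, 91, 72, 63, 96]
  87 vs smaller child 50 at index 3, swap → [32, 50, 61, 87, 91, 72, 63, 96]
extract-min → returns 32:
  remove root 32; move last element 96 to root → [96, 50, 61, 87, 91, 72, 63]
  96 vs smaller child 50 at index 1, swap → [50, 96, 61, 87, 91, 72, 63]
  96 vs smaller child 87 at index 3, swap → [50, 87, 61, 96, 91, 72, 63]
extract-min → returns 50:
  remove root 50; move last element 63 to root → [63, 87, 61, 96, 91, 72]
  63 vs smaller child 61 at index 2, swap → [61, 87, 63, 96, 91, 72]
extract-min → returns 61:
  remove root 61; move last element 72 to root → [72, 87, 63, 96, 91]
  72 vs smaller child 63 at index 2, swap → [63, 87, 72, 96, 91]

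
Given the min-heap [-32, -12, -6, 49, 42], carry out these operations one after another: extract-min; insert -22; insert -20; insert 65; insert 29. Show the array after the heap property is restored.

[-22, -12, -20, 29, 42, -6, 65, 49]

extract-min → returns -32:
  remove root -32; move last element 42 to root → [42, -12, -6, 49]
  42 vs smaller child -12 at index 1, swap → [-12, 42, -6, 49]
insert -22:
  append -22 at index 4 → [-12, 42, -6, 49, -22]
  -22 < parent 42 at index 1, swap → [-12, -22, -6, 49, 42]
  -22 < parent -12 at index 0, swap → [-22, -12, -6, 49, 42]
insert -20:
  append -20 at index 5 → [-22, -12, -6, 49, 42, -20]
  -20 < parent -6 at index 2, swap → [-22, -12, -20, 49, 42, -6]
insert 65:
  append 65 at index 6 → [-22, -12, -20, 49, 42, -6, 65] (no swap needed)
insert 29:
  append 29 at index 7 → [-22, -12, -20, 49, 42, -6, 65, 29]
  29 < parent 49 at index 3, swap → [-22, -12, -20, 29, 42, -6, 65, 49]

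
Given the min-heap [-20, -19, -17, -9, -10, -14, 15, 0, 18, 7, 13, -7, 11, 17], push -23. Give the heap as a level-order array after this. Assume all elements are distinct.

[-23, -19, -20, -9, -10, -14, -17, 0, 18, 7, 13, -7, 11, 17, 15]

append -23 at index 14 → [-20, -19, -17, -9, -10, -14, 15, 0, 18, 7, 13, -7, 11, 17, -23]
-23 < parent 15 at index 6, swap → [-20, -19, -17, -9, -10, -14, -23, 0, 18, 7, 13, -7, 11, 17, 15]
-23 < parent -17 at index 2, swap → [-20, -19, -23, -9, -10, -14, -17, 0, 18, 7, 13, -7, 11, 17, 15]
-23 < parent -20 at index 0, swap → [-23, -19, -20, -9, -10, -14, -17, 0, 18, 7, 13, -7, 11, 17, 15]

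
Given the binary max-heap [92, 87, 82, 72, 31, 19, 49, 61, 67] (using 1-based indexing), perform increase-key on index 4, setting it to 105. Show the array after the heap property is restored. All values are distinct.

[105, 92, 82, 87, 31, 19, 49, 61, 67]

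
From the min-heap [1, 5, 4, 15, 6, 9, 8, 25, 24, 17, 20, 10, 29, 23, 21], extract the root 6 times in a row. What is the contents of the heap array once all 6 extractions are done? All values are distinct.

extract-min #1 returns 1:
  remove root 1; move last element 21 to root → [21, 5, 4, 15, 6, 9, 8, 25, 24, 17, 20, 10, 29, 23]
  21 vs smaller child 4 at index 2, swap → [4, 5, 21, 15, 6, 9, 8, 25, 24, 17, 20, 10, 29, 23]
  21 vs smaller child 8 at index 6, swap → [4, 5, 8, 15, 6, 9, 21, 25, 24, 17, 20, 10, 29, 23]
extract-min #2 returns 4:
  remove root 4; move last element 23 to root → [23, 5, 8, 15, 6, 9, 21, 25, 24, 17, 20, 10, 29]
  23 vs smaller child 5 at index 1, swap → [5, 23, 8, 15, 6, 9, 21, 25, 24, 17, 20, 10, 29]
  23 vs smaller child 6 at index 4, swap → [5, 6, 8, 15, 23, 9, 21, 25, 24, 17, 20, 10, 29]
  23 vs smaller child 17 at index 9, swap → [5, 6, 8, 15, 17, 9, 21, 25, 24, 23, 20, 10, 29]
extract-min #3 returns 5:
  remove root 5; move last element 29 to root → [29, 6, 8, 15, 17, 9, 21, 25, 24, 23, 20, 10]
  29 vs smaller child 6 at index 1, swap → [6, 29, 8, 15, 17, 9, 21, 25, 24, 23, 20, 10]
  29 vs smaller child 15 at index 3, swap → [6, 15, 8, 29, 17, 9, 21, 25, 24, 23, 20, 10]
  29 vs smaller child 24 at index 8, swap → [6, 15, 8, 24, 17, 9, 21, 25, 29, 23, 20, 10]
extract-min #4 returns 6:
  remove root 6; move last element 10 to root → [10, 15, 8, 24, 17, 9, 21, 25, 29, 23, 20]
  10 vs smaller child 8 at index 2, swap → [8, 15, 10, 24, 17, 9, 21, 25, 29, 23, 20]
  10 vs smaller child 9 at index 5, swap → [8, 15, 9, 24, 17, 10, 21, 25, 29, 23, 20]
extract-min #5 returns 8:
  remove root 8; move last element 20 to root → [20, 15, 9, 24, 17, 10, 21, 25, 29, 23]
  20 vs smaller child 9 at index 2, swap → [9, 15, 20, 24, 17, 10, 21, 25, 29, 23]
  20 vs smaller child 10 at index 5, swap → [9, 15, 10, 24, 17, 20, 21, 25, 29, 23]
extract-min #6 returns 9:
  remove root 9; move last element 23 to root → [23, 15, 10, 24, 17, 20, 21, 25, 29]
  23 vs smaller child 10 at index 2, swap → [10, 15, 23, 24, 17, 20, 21, 25, 29]
  23 vs smaller child 20 at index 5, swap → [10, 15, 20, 24, 17, 23, 21, 25, 29]

[10, 15, 20, 24, 17, 23, 21, 25, 29]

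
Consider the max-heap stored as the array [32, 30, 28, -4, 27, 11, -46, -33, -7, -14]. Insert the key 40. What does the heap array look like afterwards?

append 40 at index 10 → [32, 30, 28, -4, 27, 11, -46, -33, -7, -14, 40]
40 > parent 27 at index 4, swap → [32, 30, 28, -4, 40, 11, -46, -33, -7, -14, 27]
40 > parent 30 at index 1, swap → [32, 40, 28, -4, 30, 11, -46, -33, -7, -14, 27]
40 > parent 32 at index 0, swap → [40, 32, 28, -4, 30, 11, -46, -33, -7, -14, 27]

[40, 32, 28, -4, 30, 11, -46, -33, -7, -14, 27]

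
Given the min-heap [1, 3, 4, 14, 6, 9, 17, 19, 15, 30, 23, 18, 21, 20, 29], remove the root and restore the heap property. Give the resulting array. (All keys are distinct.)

remove root 1; move last element 29 to root → [29, 3, 4, 14, 6, 9, 17, 19, 15, 30, 23, 18, 21, 20]
29 vs smaller child 3 at index 1, swap → [3, 29, 4, 14, 6, 9, 17, 19, 15, 30, 23, 18, 21, 20]
29 vs smaller child 6 at index 4, swap → [3, 6, 4, 14, 29, 9, 17, 19, 15, 30, 23, 18, 21, 20]
29 vs smaller child 23 at index 10, swap → [3, 6, 4, 14, 23, 9, 17, 19, 15, 30, 29, 18, 21, 20]

[3, 6, 4, 14, 23, 9, 17, 19, 15, 30, 29, 18, 21, 20]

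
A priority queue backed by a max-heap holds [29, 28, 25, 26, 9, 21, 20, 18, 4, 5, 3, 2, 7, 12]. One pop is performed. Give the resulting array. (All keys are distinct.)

[28, 26, 25, 18, 9, 21, 20, 12, 4, 5, 3, 2, 7]

remove root 29; move last element 12 to root → [12, 28, 25, 26, 9, 21, 20, 18, 4, 5, 3, 2, 7]
12 vs larger child 28 at index 1, swap → [28, 12, 25, 26, 9, 21, 20, 18, 4, 5, 3, 2, 7]
12 vs larger child 26 at index 3, swap → [28, 26, 25, 12, 9, 21, 20, 18, 4, 5, 3, 2, 7]
12 vs larger child 18 at index 7, swap → [28, 26, 25, 18, 9, 21, 20, 12, 4, 5, 3, 2, 7]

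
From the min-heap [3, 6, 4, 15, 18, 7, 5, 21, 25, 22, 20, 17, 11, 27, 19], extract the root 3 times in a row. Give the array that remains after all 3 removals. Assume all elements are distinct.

extract-min #1 returns 3:
  remove root 3; move last element 19 to root → [19, 6, 4, 15, 18, 7, 5, 21, 25, 22, 20, 17, 11, 27]
  19 vs smaller child 4 at index 2, swap → [4, 6, 19, 15, 18, 7, 5, 21, 25, 22, 20, 17, 11, 27]
  19 vs smaller child 5 at index 6, swap → [4, 6, 5, 15, 18, 7, 19, 21, 25, 22, 20, 17, 11, 27]
extract-min #2 returns 4:
  remove root 4; move last element 27 to root → [27, 6, 5, 15, 18, 7, 19, 21, 25, 22, 20, 17, 11]
  27 vs smaller child 5 at index 2, swap → [5, 6, 27, 15, 18, 7, 19, 21, 25, 22, 20, 17, 11]
  27 vs smaller child 7 at index 5, swap → [5, 6, 7, 15, 18, 27, 19, 21, 25, 22, 20, 17, 11]
  27 vs smaller child 11 at index 12, swap → [5, 6, 7, 15, 18, 11, 19, 21, 25, 22, 20, 17, 27]
extract-min #3 returns 5:
  remove root 5; move last element 27 to root → [27, 6, 7, 15, 18, 11, 19, 21, 25, 22, 20, 17]
  27 vs smaller child 6 at index 1, swap → [6, 27, 7, 15, 18, 11, 19, 21, 25, 22, 20, 17]
  27 vs smaller child 15 at index 3, swap → [6, 15, 7, 27, 18, 11, 19, 21, 25, 22, 20, 17]
  27 vs smaller child 21 at index 7, swap → [6, 15, 7, 21, 18, 11, 19, 27, 25, 22, 20, 17]

[6, 15, 7, 21, 18, 11, 19, 27, 25, 22, 20, 17]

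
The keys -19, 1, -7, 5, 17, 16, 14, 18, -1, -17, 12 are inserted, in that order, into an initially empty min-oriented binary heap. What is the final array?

[-19, -17, -7, 1, -1, 16, 14, 18, 5, 17, 12]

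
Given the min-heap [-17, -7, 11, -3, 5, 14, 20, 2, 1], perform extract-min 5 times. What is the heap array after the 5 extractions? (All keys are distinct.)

[5, 14, 11, 20]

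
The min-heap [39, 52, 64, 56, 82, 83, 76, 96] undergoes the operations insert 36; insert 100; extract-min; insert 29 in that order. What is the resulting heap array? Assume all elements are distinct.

insert 36:
  append 36 at index 8 → [39, 52, 64, 56, 82, 83, 76, 96, 36]
  36 < parent 56 at index 3, swap → [39, 52, 64, 36, 82, 83, 76, 96, 56]
  36 < parent 52 at index 1, swap → [39, 36, 64, 52, 82, 83, 76, 96, 56]
  36 < parent 39 at index 0, swap → [36, 39, 64, 52, 82, 83, 76, 96, 56]
insert 100:
  append 100 at index 9 → [36, 39, 64, 52, 82, 83, 76, 96, 56, 100] (no swap needed)
extract-min → returns 36:
  remove root 36; move last element 100 to root → [100, 39, 64, 52, 82, 83, 76, 96, 56]
  100 vs smaller child 39 at index 1, swap → [39, 100, 64, 52, 82, 83, 76, 96, 56]
  100 vs smaller child 52 at index 3, swap → [39, 52, 64, 100, 82, 83, 76, 96, 56]
  100 vs smaller child 56 at index 8, swap → [39, 52, 64, 56, 82, 83, 76, 96, 100]
insert 29:
  append 29 at index 9 → [39, 52, 64, 56, 82, 83, 76, 96, 100, 29]
  29 < parent 82 at index 4, swap → [39, 52, 64, 56, 29, 83, 76, 96, 100, 82]
  29 < parent 52 at index 1, swap → [39, 29, 64, 56, 52, 83, 76, 96, 100, 82]
  29 < parent 39 at index 0, swap → [29, 39, 64, 56, 52, 83, 76, 96, 100, 82]

[29, 39, 64, 56, 52, 83, 76, 96, 100, 82]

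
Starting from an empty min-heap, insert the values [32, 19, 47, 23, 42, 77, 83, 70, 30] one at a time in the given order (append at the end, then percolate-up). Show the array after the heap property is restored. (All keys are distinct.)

[19, 23, 47, 30, 42, 77, 83, 70, 32]

Insert 32:
  append 32 at index 0 → [32] (no swap needed)
Insert 19:
  append 19 at index 1 → [32, 19]
  19 < parent 32 at index 0, swap → [19, 32]
Insert 47:
  append 47 at index 2 → [19, 32, 47] (no swap needed)
Insert 23:
  append 23 at index 3 → [19, 32, 47, 23]
  23 < parent 32 at index 1, swap → [19, 23, 47, 32]
Insert 42:
  append 42 at index 4 → [19, 23, 47, 32, 42] (no swap needed)
Insert 77:
  append 77 at index 5 → [19, 23, 47, 32, 42, 77] (no swap needed)
Insert 83:
  append 83 at index 6 → [19, 23, 47, 32, 42, 77, 83] (no swap needed)
Insert 70:
  append 70 at index 7 → [19, 23, 47, 32, 42, 77, 83, 70] (no swap needed)
Insert 30:
  append 30 at index 8 → [19, 23, 47, 32, 42, 77, 83, 70, 30]
  30 < parent 32 at index 3, swap → [19, 23, 47, 30, 42, 77, 83, 70, 32]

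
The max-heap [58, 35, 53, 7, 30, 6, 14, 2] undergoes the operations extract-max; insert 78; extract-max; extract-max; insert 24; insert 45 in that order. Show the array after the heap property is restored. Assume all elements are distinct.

extract-max → returns 58:
  remove root 58; move last element 2 to root → [2, 35, 53, 7, 30, 6, 14]
  2 vs larger child 53 at index 2, swap → [53, 35, 2, 7, 30, 6, 14]
  2 vs larger child 14 at index 6, swap → [53, 35, 14, 7, 30, 6, 2]
insert 78:
  append 78 at index 7 → [53, 35, 14, 7, 30, 6, 2, 78]
  78 > parent 7 at index 3, swap → [53, 35, 14, 78, 30, 6, 2, 7]
  78 > parent 35 at index 1, swap → [53, 78, 14, 35, 30, 6, 2, 7]
  78 > parent 53 at index 0, swap → [78, 53, 14, 35, 30, 6, 2, 7]
extract-max → returns 78:
  remove root 78; move last element 7 to root → [7, 53, 14, 35, 30, 6, 2]
  7 vs larger child 53 at index 1, swap → [53, 7, 14, 35, 30, 6, 2]
  7 vs larger child 35 at index 3, swap → [53, 35, 14, 7, 30, 6, 2]
extract-max → returns 53:
  remove root 53; move last element 2 to root → [2, 35, 14, 7, 30, 6]
  2 vs larger child 35 at index 1, swap → [35, 2, 14, 7, 30, 6]
  2 vs larger child 30 at index 4, swap → [35, 30, 14, 7, 2, 6]
insert 24:
  append 24 at index 6 → [35, 30, 14, 7, 2, 6, 24]
  24 > parent 14 at index 2, swap → [35, 30, 24, 7, 2, 6, 14]
insert 45:
  append 45 at index 7 → [35, 30, 24, 7, 2, 6, 14, 45]
  45 > parent 7 at index 3, swap → [35, 30, 24, 45, 2, 6, 14, 7]
  45 > parent 30 at index 1, swap → [35, 45, 24, 30, 2, 6, 14, 7]
  45 > parent 35 at index 0, swap → [45, 35, 24, 30, 2, 6, 14, 7]

[45, 35, 24, 30, 2, 6, 14, 7]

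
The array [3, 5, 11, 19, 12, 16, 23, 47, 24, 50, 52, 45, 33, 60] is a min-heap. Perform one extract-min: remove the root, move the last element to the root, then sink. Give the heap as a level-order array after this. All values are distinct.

remove root 3; move last element 60 to root → [60, 5, 11, 19, 12, 16, 23, 47, 24, 50, 52, 45, 33]
60 vs smaller child 5 at index 1, swap → [5, 60, 11, 19, 12, 16, 23, 47, 24, 50, 52, 45, 33]
60 vs smaller child 12 at index 4, swap → [5, 12, 11, 19, 60, 16, 23, 47, 24, 50, 52, 45, 33]
60 vs smaller child 50 at index 9, swap → [5, 12, 11, 19, 50, 16, 23, 47, 24, 60, 52, 45, 33]

[5, 12, 11, 19, 50, 16, 23, 47, 24, 60, 52, 45, 33]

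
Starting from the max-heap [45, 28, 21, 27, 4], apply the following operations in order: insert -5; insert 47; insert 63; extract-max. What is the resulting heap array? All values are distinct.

[47, 28, 45, 27, 4, -5, 21]

insert -5:
  append -5 at index 5 → [45, 28, 21, 27, 4, -5] (no swap needed)
insert 47:
  append 47 at index 6 → [45, 28, 21, 27, 4, -5, 47]
  47 > parent 21 at index 2, swap → [45, 28, 47, 27, 4, -5, 21]
  47 > parent 45 at index 0, swap → [47, 28, 45, 27, 4, -5, 21]
insert 63:
  append 63 at index 7 → [47, 28, 45, 27, 4, -5, 21, 63]
  63 > parent 27 at index 3, swap → [47, 28, 45, 63, 4, -5, 21, 27]
  63 > parent 28 at index 1, swap → [47, 63, 45, 28, 4, -5, 21, 27]
  63 > parent 47 at index 0, swap → [63, 47, 45, 28, 4, -5, 21, 27]
extract-max → returns 63:
  remove root 63; move last element 27 to root → [27, 47, 45, 28, 4, -5, 21]
  27 vs larger child 47 at index 1, swap → [47, 27, 45, 28, 4, -5, 21]
  27 vs larger child 28 at index 3, swap → [47, 28, 45, 27, 4, -5, 21]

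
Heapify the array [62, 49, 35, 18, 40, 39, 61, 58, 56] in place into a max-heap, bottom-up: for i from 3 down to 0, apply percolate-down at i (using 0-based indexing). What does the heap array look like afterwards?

[62, 58, 61, 56, 40, 39, 35, 18, 49]

sift down from index 3:
  18 vs larger child 58 at index 7, swap → [62, 49, 35, 58, 40, 39, 61, 18, 56]
sift down from index 2:
  35 vs larger child 61 at index 6, swap → [62, 49, 61, 58, 40, 39, 35, 18, 56]
sift down from index 1:
  49 vs larger child 58 at index 3, swap → [62, 58, 61, 49, 40, 39, 35, 18, 56]
  49 vs larger child 56 at index 8, swap → [62, 58, 61, 56, 40, 39, 35, 18, 49]
sift down from index 0: already satisfies heap property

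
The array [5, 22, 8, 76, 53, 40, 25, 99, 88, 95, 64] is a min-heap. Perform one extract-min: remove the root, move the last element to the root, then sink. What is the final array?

remove root 5; move last element 64 to root → [64, 22, 8, 76, 53, 40, 25, 99, 88, 95]
64 vs smaller child 8 at index 2, swap → [8, 22, 64, 76, 53, 40, 25, 99, 88, 95]
64 vs smaller child 25 at index 6, swap → [8, 22, 25, 76, 53, 40, 64, 99, 88, 95]

[8, 22, 25, 76, 53, 40, 64, 99, 88, 95]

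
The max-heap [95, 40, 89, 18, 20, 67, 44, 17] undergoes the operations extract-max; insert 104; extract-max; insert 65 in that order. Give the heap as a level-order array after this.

[89, 65, 67, 40, 20, 17, 44, 18]

extract-max → returns 95:
  remove root 95; move last element 17 to root → [17, 40, 89, 18, 20, 67, 44]
  17 vs larger child 89 at index 2, swap → [89, 40, 17, 18, 20, 67, 44]
  17 vs larger child 67 at index 5, swap → [89, 40, 67, 18, 20, 17, 44]
insert 104:
  append 104 at index 7 → [89, 40, 67, 18, 20, 17, 44, 104]
  104 > parent 18 at index 3, swap → [89, 40, 67, 104, 20, 17, 44, 18]
  104 > parent 40 at index 1, swap → [89, 104, 67, 40, 20, 17, 44, 18]
  104 > parent 89 at index 0, swap → [104, 89, 67, 40, 20, 17, 44, 18]
extract-max → returns 104:
  remove root 104; move last element 18 to root → [18, 89, 67, 40, 20, 17, 44]
  18 vs larger child 89 at index 1, swap → [89, 18, 67, 40, 20, 17, 44]
  18 vs larger child 40 at index 3, swap → [89, 40, 67, 18, 20, 17, 44]
insert 65:
  append 65 at index 7 → [89, 40, 67, 18, 20, 17, 44, 65]
  65 > parent 18 at index 3, swap → [89, 40, 67, 65, 20, 17, 44, 18]
  65 > parent 40 at index 1, swap → [89, 65, 67, 40, 20, 17, 44, 18]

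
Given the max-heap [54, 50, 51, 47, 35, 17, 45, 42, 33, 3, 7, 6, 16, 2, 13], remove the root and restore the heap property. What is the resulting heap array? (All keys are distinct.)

[51, 50, 45, 47, 35, 17, 13, 42, 33, 3, 7, 6, 16, 2]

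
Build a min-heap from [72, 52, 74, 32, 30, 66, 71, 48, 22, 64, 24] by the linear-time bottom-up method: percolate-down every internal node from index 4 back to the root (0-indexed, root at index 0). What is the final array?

[22, 24, 66, 32, 30, 74, 71, 48, 52, 64, 72]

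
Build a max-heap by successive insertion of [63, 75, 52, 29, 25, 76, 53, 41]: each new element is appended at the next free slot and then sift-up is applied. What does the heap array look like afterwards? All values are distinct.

[76, 63, 75, 41, 25, 52, 53, 29]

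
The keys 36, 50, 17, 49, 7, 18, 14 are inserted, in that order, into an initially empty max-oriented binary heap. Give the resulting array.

[50, 49, 18, 36, 7, 17, 14]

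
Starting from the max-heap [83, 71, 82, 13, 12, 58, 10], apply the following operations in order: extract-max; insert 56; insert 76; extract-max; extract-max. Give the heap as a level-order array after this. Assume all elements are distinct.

[71, 56, 58, 13, 12, 10]

extract-max → returns 83:
  remove root 83; move last element 10 to root → [10, 71, 82, 13, 12, 58]
  10 vs larger child 82 at index 2, swap → [82, 71, 10, 13, 12, 58]
  10 vs only child 58 at index 5, swap → [82, 71, 58, 13, 12, 10]
insert 56:
  append 56 at index 6 → [82, 71, 58, 13, 12, 10, 56] (no swap needed)
insert 76:
  append 76 at index 7 → [82, 71, 58, 13, 12, 10, 56, 76]
  76 > parent 13 at index 3, swap → [82, 71, 58, 76, 12, 10, 56, 13]
  76 > parent 71 at index 1, swap → [82, 76, 58, 71, 12, 10, 56, 13]
extract-max → returns 82:
  remove root 82; move last element 13 to root → [13, 76, 58, 71, 12, 10, 56]
  13 vs larger child 76 at index 1, swap → [76, 13, 58, 71, 12, 10, 56]
  13 vs larger child 71 at index 3, swap → [76, 71, 58, 13, 12, 10, 56]
extract-max → returns 76:
  remove root 76; move last element 56 to root → [56, 71, 58, 13, 12, 10]
  56 vs larger child 71 at index 1, swap → [71, 56, 58, 13, 12, 10]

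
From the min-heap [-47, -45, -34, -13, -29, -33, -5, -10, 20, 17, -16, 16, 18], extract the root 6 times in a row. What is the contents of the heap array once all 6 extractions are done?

[-13, -10, -5, 20, 17, 16, 18]

extract-min #1 returns -47:
  remove root -47; move last element 18 to root → [18, -45, -34, -13, -29, -33, -5, -10, 20, 17, -16, 16]
  18 vs smaller child -45 at index 1, swap → [-45, 18, -34, -13, -29, -33, -5, -10, 20, 17, -16, 16]
  18 vs smaller child -29 at index 4, swap → [-45, -29, -34, -13, 18, -33, -5, -10, 20, 17, -16, 16]
  18 vs smaller child -16 at index 10, swap → [-45, -29, -34, -13, -16, -33, -5, -10, 20, 17, 18, 16]
extract-min #2 returns -45:
  remove root -45; move last element 16 to root → [16, -29, -34, -13, -16, -33, -5, -10, 20, 17, 18]
  16 vs smaller child -34 at index 2, swap → [-34, -29, 16, -13, -16, -33, -5, -10, 20, 17, 18]
  16 vs smaller child -33 at index 5, swap → [-34, -29, -33, -13, -16, 16, -5, -10, 20, 17, 18]
extract-min #3 returns -34:
  remove root -34; move last element 18 to root → [18, -29, -33, -13, -16, 16, -5, -10, 20, 17]
  18 vs smaller child -33 at index 2, swap → [-33, -29, 18, -13, -16, 16, -5, -10, 20, 17]
  18 vs smaller child -5 at index 6, swap → [-33, -29, -5, -13, -16, 16, 18, -10, 20, 17]
extract-min #4 returns -33:
  remove root -33; move last element 17 to root → [17, -29, -5, -13, -16, 16, 18, -10, 20]
  17 vs smaller child -29 at index 1, swap → [-29, 17, -5, -13, -16, 16, 18, -10, 20]
  17 vs smaller child -16 at index 4, swap → [-29, -16, -5, -13, 17, 16, 18, -10, 20]
extract-min #5 returns -29:
  remove root -29; move last element 20 to root → [20, -16, -5, -13, 17, 16, 18, -10]
  20 vs smaller child -16 at index 1, swap → [-16, 20, -5, -13, 17, 16, 18, -10]
  20 vs smaller child -13 at index 3, swap → [-16, -13, -5, 20, 17, 16, 18, -10]
  20 vs only child -10 at index 7, swap → [-16, -13, -5, -10, 17, 16, 18, 20]
extract-min #6 returns -16:
  remove root -16; move last element 20 to root → [20, -13, -5, -10, 17, 16, 18]
  20 vs smaller child -13 at index 1, swap → [-13, 20, -5, -10, 17, 16, 18]
  20 vs smaller child -10 at index 3, swap → [-13, -10, -5, 20, 17, 16, 18]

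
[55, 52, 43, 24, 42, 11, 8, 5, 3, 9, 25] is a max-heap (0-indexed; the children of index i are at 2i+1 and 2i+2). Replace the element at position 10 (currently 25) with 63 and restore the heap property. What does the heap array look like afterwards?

[63, 55, 43, 24, 52, 11, 8, 5, 3, 9, 42]

set index 10 from 25 to 63 → [55, 52, 43, 24, 42, 11, 8, 5, 3, 9, 63]
63 > parent 42 at index 4, swap → [55, 52, 43, 24, 63, 11, 8, 5, 3, 9, 42]
63 > parent 52 at index 1, swap → [55, 63, 43, 24, 52, 11, 8, 5, 3, 9, 42]
63 > parent 55 at index 0, swap → [63, 55, 43, 24, 52, 11, 8, 5, 3, 9, 42]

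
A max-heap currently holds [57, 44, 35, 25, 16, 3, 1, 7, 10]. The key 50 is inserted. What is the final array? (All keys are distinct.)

[57, 50, 35, 25, 44, 3, 1, 7, 10, 16]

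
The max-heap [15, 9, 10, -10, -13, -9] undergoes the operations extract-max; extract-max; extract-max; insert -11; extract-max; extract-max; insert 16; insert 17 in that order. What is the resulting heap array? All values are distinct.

extract-max → returns 15:
  remove root 15; move last element -9 to root → [-9, 9, 10, -10, -13]
  -9 vs larger child 10 at index 2, swap → [10, 9, -9, -10, -13]
extract-max → returns 10:
  remove root 10; move last element -13 to root → [-13, 9, -9, -10]
  -13 vs larger child 9 at index 1, swap → [9, -13, -9, -10]
  -13 vs only child -10 at index 3, swap → [9, -10, -9, -13]
extract-max → returns 9:
  remove root 9; move last element -13 to root → [-13, -10, -9]
  -13 vs larger child -9 at index 2, swap → [-9, -10, -13]
insert -11:
  append -11 at index 3 → [-9, -10, -13, -11] (no swap needed)
extract-max → returns -9:
  remove root -9; move last element -11 to root → [-11, -10, -13]
  -11 vs larger child -10 at index 1, swap → [-10, -11, -13]
extract-max → returns -10:
  remove root -10; move last element -13 to root → [-13, -11]
  -13 vs only child -11 at index 1, swap → [-11, -13]
insert 16:
  append 16 at index 2 → [-11, -13, 16]
  16 > parent -11 at index 0, swap → [16, -13, -11]
insert 17:
  append 17 at index 3 → [16, -13, -11, 17]
  17 > parent -13 at index 1, swap → [16, 17, -11, -13]
  17 > parent 16 at index 0, swap → [17, 16, -11, -13]

[17, 16, -11, -13]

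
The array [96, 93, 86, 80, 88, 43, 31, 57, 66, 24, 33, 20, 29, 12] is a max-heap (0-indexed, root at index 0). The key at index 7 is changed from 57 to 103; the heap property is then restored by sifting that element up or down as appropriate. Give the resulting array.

set index 7 from 57 to 103 → [96, 93, 86, 80, 88, 43, 31, 103, 66, 24, 33, 20, 29, 12]
103 > parent 80 at index 3, swap → [96, 93, 86, 103, 88, 43, 31, 80, 66, 24, 33, 20, 29, 12]
103 > parent 93 at index 1, swap → [96, 103, 86, 93, 88, 43, 31, 80, 66, 24, 33, 20, 29, 12]
103 > parent 96 at index 0, swap → [103, 96, 86, 93, 88, 43, 31, 80, 66, 24, 33, 20, 29, 12]

[103, 96, 86, 93, 88, 43, 31, 80, 66, 24, 33, 20, 29, 12]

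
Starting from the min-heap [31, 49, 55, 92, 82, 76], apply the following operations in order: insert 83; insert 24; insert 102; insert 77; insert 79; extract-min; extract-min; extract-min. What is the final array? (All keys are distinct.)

insert 83:
  append 83 at index 6 → [31, 49, 55, 92, 82, 76, 83] (no swap needed)
insert 24:
  append 24 at index 7 → [31, 49, 55, 92, 82, 76, 83, 24]
  24 < parent 92 at index 3, swap → [31, 49, 55, 24, 82, 76, 83, 92]
  24 < parent 49 at index 1, swap → [31, 24, 55, 49, 82, 76, 83, 92]
  24 < parent 31 at index 0, swap → [24, 31, 55, 49, 82, 76, 83, 92]
insert 102:
  append 102 at index 8 → [24, 31, 55, 49, 82, 76, 83, 92, 102] (no swap needed)
insert 77:
  append 77 at index 9 → [24, 31, 55, 49, 82, 76, 83, 92, 102, 77]
  77 < parent 82 at index 4, swap → [24, 31, 55, 49, 77, 76, 83, 92, 102, 82]
insert 79:
  append 79 at index 10 → [24, 31, 55, 49, 77, 76, 83, 92, 102, 82, 79] (no swap needed)
extract-min → returns 24:
  remove root 24; move last element 79 to root → [79, 31, 55, 49, 77, 76, 83, 92, 102, 82]
  79 vs smaller child 31 at index 1, swap → [31, 79, 55, 49, 77, 76, 83, 92, 102, 82]
  79 vs smaller child 49 at index 3, swap → [31, 49, 55, 79, 77, 76, 83, 92, 102, 82]
extract-min → returns 31:
  remove root 31; move last element 82 to root → [82, 49, 55, 79, 77, 76, 83, 92, 102]
  82 vs smaller child 49 at index 1, swap → [49, 82, 55, 79, 77, 76, 83, 92, 102]
  82 vs smaller child 77 at index 4, swap → [49, 77, 55, 79, 82, 76, 83, 92, 102]
extract-min → returns 49:
  remove root 49; move last element 102 to root → [102, 77, 55, 79, 82, 76, 83, 92]
  102 vs smaller child 55 at index 2, swap → [55, 77, 102, 79, 82, 76, 83, 92]
  102 vs smaller child 76 at index 5, swap → [55, 77, 76, 79, 82, 102, 83, 92]

[55, 77, 76, 79, 82, 102, 83, 92]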